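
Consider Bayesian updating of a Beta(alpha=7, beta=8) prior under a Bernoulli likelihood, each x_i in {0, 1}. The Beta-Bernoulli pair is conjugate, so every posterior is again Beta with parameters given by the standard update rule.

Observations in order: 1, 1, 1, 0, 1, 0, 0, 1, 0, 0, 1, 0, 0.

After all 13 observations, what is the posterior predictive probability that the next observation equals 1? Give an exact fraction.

13/28

obs 1: x=1 → posterior Beta(8, 8)
obs 2: x=1 → posterior Beta(9, 8)
obs 3: x=1 → posterior Beta(10, 8)
obs 4: x=0 → posterior Beta(10, 9)
obs 5: x=1 → posterior Beta(11, 9)
obs 6: x=0 → posterior Beta(11, 10)
obs 7: x=0 → posterior Beta(11, 11)
obs 8: x=1 → posterior Beta(12, 11)
obs 9: x=0 → posterior Beta(12, 12)
obs 10: x=0 → posterior Beta(12, 13)
obs 11: x=1 → posterior Beta(13, 13)
obs 12: x=0 → posterior Beta(13, 14)
obs 13: x=0 → posterior Beta(13, 15)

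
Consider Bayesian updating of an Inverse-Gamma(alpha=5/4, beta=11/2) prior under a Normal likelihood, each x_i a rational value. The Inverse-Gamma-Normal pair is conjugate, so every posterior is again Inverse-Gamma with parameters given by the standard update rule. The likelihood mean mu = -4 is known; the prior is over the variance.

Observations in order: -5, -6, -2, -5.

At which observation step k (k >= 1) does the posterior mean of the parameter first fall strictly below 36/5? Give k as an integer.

obs 1: x=-5 → posterior Inverse-Gamma(7/4, 6)
obs 2: x=-6 → posterior Inverse-Gamma(9/4, 8)
obs 3: x=-2 → posterior Inverse-Gamma(11/4, 10)
obs 4: x=-5 → posterior Inverse-Gamma(13/4, 21/2)

k = 2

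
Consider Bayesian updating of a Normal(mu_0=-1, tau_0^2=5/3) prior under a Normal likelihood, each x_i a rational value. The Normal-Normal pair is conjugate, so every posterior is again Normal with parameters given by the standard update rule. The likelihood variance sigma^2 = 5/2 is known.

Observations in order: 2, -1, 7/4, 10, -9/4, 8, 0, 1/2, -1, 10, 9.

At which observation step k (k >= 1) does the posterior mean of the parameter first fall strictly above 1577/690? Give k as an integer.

k = 10

obs 1: x=2 → posterior Normal(1/5, 1)
obs 2: x=-1 → posterior Normal(-1/7, 5/7)
obs 3: x=7/4 → posterior Normal(5/18, 5/9)
obs 4: x=10 → posterior Normal(45/22, 5/11)
obs 5: x=-9/4 → posterior Normal(18/13, 5/13)
obs 6: x=8 → posterior Normal(34/15, 1/3)
obs 7: x=0 → posterior Normal(2, 5/17)
obs 8: x=1/2 → posterior Normal(35/19, 5/19)
obs 9: x=-1 → posterior Normal(11/7, 5/21)
obs 10: x=10 → posterior Normal(53/23, 5/23)
obs 11: x=9 → posterior Normal(71/25, 1/5)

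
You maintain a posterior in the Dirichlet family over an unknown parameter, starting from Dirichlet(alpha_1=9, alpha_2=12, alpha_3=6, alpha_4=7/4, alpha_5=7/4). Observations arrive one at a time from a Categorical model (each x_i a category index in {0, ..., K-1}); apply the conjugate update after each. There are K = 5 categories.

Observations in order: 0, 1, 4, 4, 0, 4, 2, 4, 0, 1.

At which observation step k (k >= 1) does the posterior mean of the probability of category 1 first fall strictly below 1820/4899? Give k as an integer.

k = 5

obs 1: x=0 → posterior Dirichlet(10, 12, 6, 7/4, 7/4)
obs 2: x=1 → posterior Dirichlet(10, 13, 6, 7/4, 7/4)
obs 3: x=4 → posterior Dirichlet(10, 13, 6, 7/4, 11/4)
obs 4: x=4 → posterior Dirichlet(10, 13, 6, 7/4, 15/4)
obs 5: x=0 → posterior Dirichlet(11, 13, 6, 7/4, 15/4)
obs 6: x=4 → posterior Dirichlet(11, 13, 6, 7/4, 19/4)
obs 7: x=2 → posterior Dirichlet(11, 13, 7, 7/4, 19/4)
obs 8: x=4 → posterior Dirichlet(11, 13, 7, 7/4, 23/4)
obs 9: x=0 → posterior Dirichlet(12, 13, 7, 7/4, 23/4)
obs 10: x=1 → posterior Dirichlet(12, 14, 7, 7/4, 23/4)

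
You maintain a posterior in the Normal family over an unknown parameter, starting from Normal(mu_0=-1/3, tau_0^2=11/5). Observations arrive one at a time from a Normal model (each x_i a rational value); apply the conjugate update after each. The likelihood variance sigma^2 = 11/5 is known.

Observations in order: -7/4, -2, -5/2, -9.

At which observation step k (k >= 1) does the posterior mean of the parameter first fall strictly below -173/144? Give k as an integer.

k = 2

obs 1: x=-7/4 → posterior Normal(-25/24, 11/10)
obs 2: x=-2 → posterior Normal(-49/36, 11/15)
obs 3: x=-5/2 → posterior Normal(-79/48, 11/20)
obs 4: x=-9 → posterior Normal(-187/60, 11/25)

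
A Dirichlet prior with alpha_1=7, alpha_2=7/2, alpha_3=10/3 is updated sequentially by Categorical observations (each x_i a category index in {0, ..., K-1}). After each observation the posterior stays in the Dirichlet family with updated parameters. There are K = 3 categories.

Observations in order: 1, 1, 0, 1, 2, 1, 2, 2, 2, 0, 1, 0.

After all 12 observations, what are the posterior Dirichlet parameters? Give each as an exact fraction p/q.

alpha_1=10, alpha_2=17/2, alpha_3=22/3

obs 1: x=1 → posterior Dirichlet(7, 9/2, 10/3)
obs 2: x=1 → posterior Dirichlet(7, 11/2, 10/3)
obs 3: x=0 → posterior Dirichlet(8, 11/2, 10/3)
obs 4: x=1 → posterior Dirichlet(8, 13/2, 10/3)
obs 5: x=2 → posterior Dirichlet(8, 13/2, 13/3)
obs 6: x=1 → posterior Dirichlet(8, 15/2, 13/3)
obs 7: x=2 → posterior Dirichlet(8, 15/2, 16/3)
obs 8: x=2 → posterior Dirichlet(8, 15/2, 19/3)
obs 9: x=2 → posterior Dirichlet(8, 15/2, 22/3)
obs 10: x=0 → posterior Dirichlet(9, 15/2, 22/3)
obs 11: x=1 → posterior Dirichlet(9, 17/2, 22/3)
obs 12: x=0 → posterior Dirichlet(10, 17/2, 22/3)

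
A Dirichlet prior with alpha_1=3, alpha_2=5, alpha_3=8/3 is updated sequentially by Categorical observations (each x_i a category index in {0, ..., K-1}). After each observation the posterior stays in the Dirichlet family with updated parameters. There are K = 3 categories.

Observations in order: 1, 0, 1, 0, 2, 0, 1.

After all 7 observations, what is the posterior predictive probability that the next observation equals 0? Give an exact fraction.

obs 1: x=1 → posterior Dirichlet(3, 6, 8/3)
obs 2: x=0 → posterior Dirichlet(4, 6, 8/3)
obs 3: x=1 → posterior Dirichlet(4, 7, 8/3)
obs 4: x=0 → posterior Dirichlet(5, 7, 8/3)
obs 5: x=2 → posterior Dirichlet(5, 7, 11/3)
obs 6: x=0 → posterior Dirichlet(6, 7, 11/3)
obs 7: x=1 → posterior Dirichlet(6, 8, 11/3)

18/53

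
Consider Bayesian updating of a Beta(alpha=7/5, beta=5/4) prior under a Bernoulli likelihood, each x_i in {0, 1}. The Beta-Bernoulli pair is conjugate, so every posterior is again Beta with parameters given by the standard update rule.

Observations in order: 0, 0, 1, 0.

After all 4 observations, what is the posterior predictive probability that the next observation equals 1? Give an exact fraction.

48/133

obs 1: x=0 → posterior Beta(7/5, 9/4)
obs 2: x=0 → posterior Beta(7/5, 13/4)
obs 3: x=1 → posterior Beta(12/5, 13/4)
obs 4: x=0 → posterior Beta(12/5, 17/4)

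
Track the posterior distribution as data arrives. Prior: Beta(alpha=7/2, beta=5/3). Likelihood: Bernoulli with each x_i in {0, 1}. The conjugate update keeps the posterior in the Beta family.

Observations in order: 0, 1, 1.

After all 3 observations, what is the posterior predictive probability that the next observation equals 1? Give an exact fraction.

obs 1: x=0 → posterior Beta(7/2, 8/3)
obs 2: x=1 → posterior Beta(9/2, 8/3)
obs 3: x=1 → posterior Beta(11/2, 8/3)

33/49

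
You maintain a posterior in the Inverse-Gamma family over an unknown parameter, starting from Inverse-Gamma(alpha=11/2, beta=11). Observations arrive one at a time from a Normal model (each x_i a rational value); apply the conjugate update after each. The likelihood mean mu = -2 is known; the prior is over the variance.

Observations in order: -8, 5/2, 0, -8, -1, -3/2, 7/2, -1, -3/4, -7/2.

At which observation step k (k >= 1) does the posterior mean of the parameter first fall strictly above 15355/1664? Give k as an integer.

k = 7

obs 1: x=-8 → posterior Inverse-Gamma(6, 29)
obs 2: x=5/2 → posterior Inverse-Gamma(13/2, 313/8)
obs 3: x=0 → posterior Inverse-Gamma(7, 329/8)
obs 4: x=-8 → posterior Inverse-Gamma(15/2, 473/8)
obs 5: x=-1 → posterior Inverse-Gamma(8, 477/8)
obs 6: x=-3/2 → posterior Inverse-Gamma(17/2, 239/4)
obs 7: x=7/2 → posterior Inverse-Gamma(9, 599/8)
obs 8: x=-1 → posterior Inverse-Gamma(19/2, 603/8)
obs 9: x=-3/4 → posterior Inverse-Gamma(10, 2437/32)
obs 10: x=-7/2 → posterior Inverse-Gamma(21/2, 2473/32)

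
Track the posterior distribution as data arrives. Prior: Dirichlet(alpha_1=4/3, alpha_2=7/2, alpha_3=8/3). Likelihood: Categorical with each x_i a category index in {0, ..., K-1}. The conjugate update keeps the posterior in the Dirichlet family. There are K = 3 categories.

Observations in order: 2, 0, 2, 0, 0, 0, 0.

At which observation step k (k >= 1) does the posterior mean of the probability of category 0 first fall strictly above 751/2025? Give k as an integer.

k = 6

obs 1: x=2 → posterior Dirichlet(4/3, 7/2, 11/3)
obs 2: x=0 → posterior Dirichlet(7/3, 7/2, 11/3)
obs 3: x=2 → posterior Dirichlet(7/3, 7/2, 14/3)
obs 4: x=0 → posterior Dirichlet(10/3, 7/2, 14/3)
obs 5: x=0 → posterior Dirichlet(13/3, 7/2, 14/3)
obs 6: x=0 → posterior Dirichlet(16/3, 7/2, 14/3)
obs 7: x=0 → posterior Dirichlet(19/3, 7/2, 14/3)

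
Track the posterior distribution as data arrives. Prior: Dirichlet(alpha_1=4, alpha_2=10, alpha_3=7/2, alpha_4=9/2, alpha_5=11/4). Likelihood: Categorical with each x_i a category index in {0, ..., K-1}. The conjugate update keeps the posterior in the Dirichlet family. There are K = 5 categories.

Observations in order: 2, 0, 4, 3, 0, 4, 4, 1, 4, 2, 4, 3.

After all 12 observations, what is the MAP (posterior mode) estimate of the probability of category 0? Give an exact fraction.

obs 1: x=2 → posterior Dirichlet(4, 10, 9/2, 9/2, 11/4)
obs 2: x=0 → posterior Dirichlet(5, 10, 9/2, 9/2, 11/4)
obs 3: x=4 → posterior Dirichlet(5, 10, 9/2, 9/2, 15/4)
obs 4: x=3 → posterior Dirichlet(5, 10, 9/2, 11/2, 15/4)
obs 5: x=0 → posterior Dirichlet(6, 10, 9/2, 11/2, 15/4)
obs 6: x=4 → posterior Dirichlet(6, 10, 9/2, 11/2, 19/4)
obs 7: x=4 → posterior Dirichlet(6, 10, 9/2, 11/2, 23/4)
obs 8: x=1 → posterior Dirichlet(6, 11, 9/2, 11/2, 23/4)
obs 9: x=4 → posterior Dirichlet(6, 11, 9/2, 11/2, 27/4)
obs 10: x=2 → posterior Dirichlet(6, 11, 11/2, 11/2, 27/4)
obs 11: x=4 → posterior Dirichlet(6, 11, 11/2, 11/2, 31/4)
obs 12: x=3 → posterior Dirichlet(6, 11, 11/2, 13/2, 31/4)

20/127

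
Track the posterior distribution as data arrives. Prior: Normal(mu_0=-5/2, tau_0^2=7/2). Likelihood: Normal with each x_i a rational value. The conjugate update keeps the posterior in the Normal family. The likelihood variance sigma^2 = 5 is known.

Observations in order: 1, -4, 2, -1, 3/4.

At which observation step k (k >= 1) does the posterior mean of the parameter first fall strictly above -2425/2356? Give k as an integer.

k = 4

obs 1: x=1 → posterior Normal(-18/17, 35/17)
obs 2: x=-4 → posterior Normal(-23/12, 35/24)
obs 3: x=2 → posterior Normal(-32/31, 35/31)
obs 4: x=-1 → posterior Normal(-39/38, 35/38)
obs 5: x=3/4 → posterior Normal(-3/4, 7/9)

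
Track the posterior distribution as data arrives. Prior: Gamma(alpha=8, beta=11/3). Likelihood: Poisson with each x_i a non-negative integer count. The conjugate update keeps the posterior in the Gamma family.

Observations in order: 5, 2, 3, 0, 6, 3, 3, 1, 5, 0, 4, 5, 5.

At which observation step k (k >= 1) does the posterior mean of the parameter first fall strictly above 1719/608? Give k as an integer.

k = 9

obs 1: x=5 → posterior Gamma(13, 14/3)
obs 2: x=2 → posterior Gamma(15, 17/3)
obs 3: x=3 → posterior Gamma(18, 20/3)
obs 4: x=0 → posterior Gamma(18, 23/3)
obs 5: x=6 → posterior Gamma(24, 26/3)
obs 6: x=3 → posterior Gamma(27, 29/3)
obs 7: x=3 → posterior Gamma(30, 32/3)
obs 8: x=1 → posterior Gamma(31, 35/3)
obs 9: x=5 → posterior Gamma(36, 38/3)
obs 10: x=0 → posterior Gamma(36, 41/3)
obs 11: x=4 → posterior Gamma(40, 44/3)
obs 12: x=5 → posterior Gamma(45, 47/3)
obs 13: x=5 → posterior Gamma(50, 50/3)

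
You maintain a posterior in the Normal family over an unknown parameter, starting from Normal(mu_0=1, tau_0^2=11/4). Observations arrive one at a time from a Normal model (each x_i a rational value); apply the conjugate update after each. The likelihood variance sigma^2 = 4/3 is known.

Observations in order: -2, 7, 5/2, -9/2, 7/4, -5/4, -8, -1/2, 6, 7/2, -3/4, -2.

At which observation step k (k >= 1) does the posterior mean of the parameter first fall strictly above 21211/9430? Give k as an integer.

k = 3

obs 1: x=-2 → posterior Normal(-50/49, 44/49)
obs 2: x=7 → posterior Normal(181/82, 22/41)
obs 3: x=5/2 → posterior Normal(527/230, 44/115)
obs 4: x=-9/2 → posterior Normal(115/148, 11/37)
obs 5: x=7/4 → posterior Normal(691/724, 44/181)
obs 6: x=-5/4 → posterior Normal(263/428, 22/107)
obs 7: x=-8 → posterior Normal(-265/494, 44/247)
obs 8: x=-1/2 → posterior Normal(-149/280, 11/70)
obs 9: x=6 → posterior Normal(49/313, 44/313)
obs 10: x=7/2 → posterior Normal(329/692, 22/173)
obs 11: x=-3/4 → posterior Normal(559/1516, 44/379)
obs 12: x=-2 → posterior Normal(295/1648, 11/103)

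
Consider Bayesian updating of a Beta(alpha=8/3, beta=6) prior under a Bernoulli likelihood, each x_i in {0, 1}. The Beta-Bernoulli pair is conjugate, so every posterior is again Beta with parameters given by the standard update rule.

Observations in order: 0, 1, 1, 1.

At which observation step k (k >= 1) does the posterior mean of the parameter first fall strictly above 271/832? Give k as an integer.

k = 2

obs 1: x=0 → posterior Beta(8/3, 7)
obs 2: x=1 → posterior Beta(11/3, 7)
obs 3: x=1 → posterior Beta(14/3, 7)
obs 4: x=1 → posterior Beta(17/3, 7)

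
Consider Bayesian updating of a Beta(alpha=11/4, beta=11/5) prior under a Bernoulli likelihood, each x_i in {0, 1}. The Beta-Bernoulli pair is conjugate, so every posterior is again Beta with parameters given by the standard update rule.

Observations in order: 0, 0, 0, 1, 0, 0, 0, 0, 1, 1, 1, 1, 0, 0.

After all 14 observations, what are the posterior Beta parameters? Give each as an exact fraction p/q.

alpha=31/4, beta=56/5

obs 1: x=0 → posterior Beta(11/4, 16/5)
obs 2: x=0 → posterior Beta(11/4, 21/5)
obs 3: x=0 → posterior Beta(11/4, 26/5)
obs 4: x=1 → posterior Beta(15/4, 26/5)
obs 5: x=0 → posterior Beta(15/4, 31/5)
obs 6: x=0 → posterior Beta(15/4, 36/5)
obs 7: x=0 → posterior Beta(15/4, 41/5)
obs 8: x=0 → posterior Beta(15/4, 46/5)
obs 9: x=1 → posterior Beta(19/4, 46/5)
obs 10: x=1 → posterior Beta(23/4, 46/5)
obs 11: x=1 → posterior Beta(27/4, 46/5)
obs 12: x=1 → posterior Beta(31/4, 46/5)
obs 13: x=0 → posterior Beta(31/4, 51/5)
obs 14: x=0 → posterior Beta(31/4, 56/5)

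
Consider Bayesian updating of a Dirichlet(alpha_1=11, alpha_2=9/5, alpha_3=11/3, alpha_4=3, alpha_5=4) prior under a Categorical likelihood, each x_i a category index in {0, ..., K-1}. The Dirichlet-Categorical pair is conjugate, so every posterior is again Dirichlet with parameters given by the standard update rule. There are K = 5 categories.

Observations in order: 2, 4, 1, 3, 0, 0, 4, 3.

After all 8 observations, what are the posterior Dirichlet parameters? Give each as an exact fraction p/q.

obs 1: x=2 → posterior Dirichlet(11, 9/5, 14/3, 3, 4)
obs 2: x=4 → posterior Dirichlet(11, 9/5, 14/3, 3, 5)
obs 3: x=1 → posterior Dirichlet(11, 14/5, 14/3, 3, 5)
obs 4: x=3 → posterior Dirichlet(11, 14/5, 14/3, 4, 5)
obs 5: x=0 → posterior Dirichlet(12, 14/5, 14/3, 4, 5)
obs 6: x=0 → posterior Dirichlet(13, 14/5, 14/3, 4, 5)
obs 7: x=4 → posterior Dirichlet(13, 14/5, 14/3, 4, 6)
obs 8: x=3 → posterior Dirichlet(13, 14/5, 14/3, 5, 6)

alpha_1=13, alpha_2=14/5, alpha_3=14/3, alpha_4=5, alpha_5=6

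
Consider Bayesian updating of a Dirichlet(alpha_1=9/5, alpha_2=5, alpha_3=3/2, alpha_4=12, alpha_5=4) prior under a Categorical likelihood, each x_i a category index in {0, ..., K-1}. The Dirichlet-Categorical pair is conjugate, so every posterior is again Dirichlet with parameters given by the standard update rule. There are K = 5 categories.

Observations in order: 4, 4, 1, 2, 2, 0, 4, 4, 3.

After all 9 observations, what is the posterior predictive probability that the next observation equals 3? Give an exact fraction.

130/333

obs 1: x=4 → posterior Dirichlet(9/5, 5, 3/2, 12, 5)
obs 2: x=4 → posterior Dirichlet(9/5, 5, 3/2, 12, 6)
obs 3: x=1 → posterior Dirichlet(9/5, 6, 3/2, 12, 6)
obs 4: x=2 → posterior Dirichlet(9/5, 6, 5/2, 12, 6)
obs 5: x=2 → posterior Dirichlet(9/5, 6, 7/2, 12, 6)
obs 6: x=0 → posterior Dirichlet(14/5, 6, 7/2, 12, 6)
obs 7: x=4 → posterior Dirichlet(14/5, 6, 7/2, 12, 7)
obs 8: x=4 → posterior Dirichlet(14/5, 6, 7/2, 12, 8)
obs 9: x=3 → posterior Dirichlet(14/5, 6, 7/2, 13, 8)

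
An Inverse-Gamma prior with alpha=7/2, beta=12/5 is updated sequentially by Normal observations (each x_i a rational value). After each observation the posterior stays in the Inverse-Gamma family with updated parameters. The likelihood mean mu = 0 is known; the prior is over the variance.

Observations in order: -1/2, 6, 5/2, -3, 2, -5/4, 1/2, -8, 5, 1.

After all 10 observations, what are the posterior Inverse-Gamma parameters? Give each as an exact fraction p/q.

alpha=17/2, beta=12169/160

obs 1: x=-1/2 → posterior Inverse-Gamma(4, 101/40)
obs 2: x=6 → posterior Inverse-Gamma(9/2, 821/40)
obs 3: x=5/2 → posterior Inverse-Gamma(5, 473/20)
obs 4: x=-3 → posterior Inverse-Gamma(11/2, 563/20)
obs 5: x=2 → posterior Inverse-Gamma(6, 603/20)
obs 6: x=-5/4 → posterior Inverse-Gamma(13/2, 4949/160)
obs 7: x=1/2 → posterior Inverse-Gamma(7, 4969/160)
obs 8: x=-8 → posterior Inverse-Gamma(15/2, 10089/160)
obs 9: x=5 → posterior Inverse-Gamma(8, 12089/160)
obs 10: x=1 → posterior Inverse-Gamma(17/2, 12169/160)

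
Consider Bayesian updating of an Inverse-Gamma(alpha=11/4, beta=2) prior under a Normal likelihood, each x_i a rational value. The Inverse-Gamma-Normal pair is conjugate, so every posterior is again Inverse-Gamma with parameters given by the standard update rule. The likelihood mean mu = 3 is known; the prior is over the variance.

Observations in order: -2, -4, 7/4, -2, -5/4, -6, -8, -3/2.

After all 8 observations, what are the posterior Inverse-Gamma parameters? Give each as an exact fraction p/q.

alpha=27/4, beta=2759/16

obs 1: x=-2 → posterior Inverse-Gamma(13/4, 29/2)
obs 2: x=-4 → posterior Inverse-Gamma(15/4, 39)
obs 3: x=7/4 → posterior Inverse-Gamma(17/4, 1273/32)
obs 4: x=-2 → posterior Inverse-Gamma(19/4, 1673/32)
obs 5: x=-5/4 → posterior Inverse-Gamma(21/4, 981/16)
obs 6: x=-6 → posterior Inverse-Gamma(23/4, 1629/16)
obs 7: x=-8 → posterior Inverse-Gamma(25/4, 2597/16)
obs 8: x=-3/2 → posterior Inverse-Gamma(27/4, 2759/16)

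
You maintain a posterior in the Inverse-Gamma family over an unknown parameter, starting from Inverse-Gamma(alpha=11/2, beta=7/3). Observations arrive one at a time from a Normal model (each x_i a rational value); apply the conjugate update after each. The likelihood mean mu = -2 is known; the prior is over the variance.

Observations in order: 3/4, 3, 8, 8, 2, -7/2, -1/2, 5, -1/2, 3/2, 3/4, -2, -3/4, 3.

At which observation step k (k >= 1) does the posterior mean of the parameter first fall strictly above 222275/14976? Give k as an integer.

obs 1: x=3/4 → posterior Inverse-Gamma(6, 587/96)
obs 2: x=3 → posterior Inverse-Gamma(13/2, 1787/96)
obs 3: x=8 → posterior Inverse-Gamma(7, 6587/96)
obs 4: x=8 → posterior Inverse-Gamma(15/2, 11387/96)
obs 5: x=2 → posterior Inverse-Gamma(8, 12155/96)
obs 6: x=-7/2 → posterior Inverse-Gamma(17/2, 12263/96)
obs 7: x=-1/2 → posterior Inverse-Gamma(9, 12371/96)
obs 8: x=5 → posterior Inverse-Gamma(19/2, 14723/96)
obs 9: x=-1/2 → posterior Inverse-Gamma(10, 14831/96)
obs 10: x=3/2 → posterior Inverse-Gamma(21/2, 15419/96)
obs 11: x=3/4 → posterior Inverse-Gamma(11, 7891/48)
obs 12: x=-2 → posterior Inverse-Gamma(23/2, 7891/48)
obs 13: x=-3/4 → posterior Inverse-Gamma(12, 15857/96)
obs 14: x=3 → posterior Inverse-Gamma(25/2, 17057/96)

k = 4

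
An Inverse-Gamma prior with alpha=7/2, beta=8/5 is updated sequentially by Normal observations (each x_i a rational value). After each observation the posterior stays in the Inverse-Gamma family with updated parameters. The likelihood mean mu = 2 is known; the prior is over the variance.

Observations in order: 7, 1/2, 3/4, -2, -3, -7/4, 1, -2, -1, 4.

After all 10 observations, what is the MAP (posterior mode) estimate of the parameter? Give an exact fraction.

4683/760

obs 1: x=7 → posterior Inverse-Gamma(4, 141/10)
obs 2: x=1/2 → posterior Inverse-Gamma(9/2, 609/40)
obs 3: x=3/4 → posterior Inverse-Gamma(5, 2561/160)
obs 4: x=-2 → posterior Inverse-Gamma(11/2, 3841/160)
obs 5: x=-3 → posterior Inverse-Gamma(6, 5841/160)
obs 6: x=-7/4 → posterior Inverse-Gamma(13/2, 3483/80)
obs 7: x=1 → posterior Inverse-Gamma(7, 3523/80)
obs 8: x=-2 → posterior Inverse-Gamma(15/2, 4163/80)
obs 9: x=-1 → posterior Inverse-Gamma(8, 4523/80)
obs 10: x=4 → posterior Inverse-Gamma(17/2, 4683/80)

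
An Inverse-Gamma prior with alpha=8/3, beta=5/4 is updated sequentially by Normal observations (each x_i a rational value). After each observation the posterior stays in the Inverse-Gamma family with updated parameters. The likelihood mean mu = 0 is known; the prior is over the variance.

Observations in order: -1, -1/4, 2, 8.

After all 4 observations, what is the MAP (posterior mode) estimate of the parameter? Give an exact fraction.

3435/544

obs 1: x=-1 → posterior Inverse-Gamma(19/6, 7/4)
obs 2: x=-1/4 → posterior Inverse-Gamma(11/3, 57/32)
obs 3: x=2 → posterior Inverse-Gamma(25/6, 121/32)
obs 4: x=8 → posterior Inverse-Gamma(14/3, 1145/32)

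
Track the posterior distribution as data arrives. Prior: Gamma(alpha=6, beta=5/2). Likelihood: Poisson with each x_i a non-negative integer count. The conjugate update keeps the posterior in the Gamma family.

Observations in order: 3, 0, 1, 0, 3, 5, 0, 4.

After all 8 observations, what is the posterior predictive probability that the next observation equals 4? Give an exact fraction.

1079710080997729569951231793000800/11045767571919545466173812409689943

obs 1: x=3 → posterior Gamma(9, 7/2)
obs 2: x=0 → posterior Gamma(9, 9/2)
obs 3: x=1 → posterior Gamma(10, 11/2)
obs 4: x=0 → posterior Gamma(10, 13/2)
obs 5: x=3 → posterior Gamma(13, 15/2)
obs 6: x=5 → posterior Gamma(18, 17/2)
obs 7: x=0 → posterior Gamma(18, 19/2)
obs 8: x=4 → posterior Gamma(22, 21/2)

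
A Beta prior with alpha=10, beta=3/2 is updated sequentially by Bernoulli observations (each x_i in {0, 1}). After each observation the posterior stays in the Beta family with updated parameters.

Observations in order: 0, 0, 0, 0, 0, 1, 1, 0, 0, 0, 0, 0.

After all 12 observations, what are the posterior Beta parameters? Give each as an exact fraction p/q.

obs 1: x=0 → posterior Beta(10, 5/2)
obs 2: x=0 → posterior Beta(10, 7/2)
obs 3: x=0 → posterior Beta(10, 9/2)
obs 4: x=0 → posterior Beta(10, 11/2)
obs 5: x=0 → posterior Beta(10, 13/2)
obs 6: x=1 → posterior Beta(11, 13/2)
obs 7: x=1 → posterior Beta(12, 13/2)
obs 8: x=0 → posterior Beta(12, 15/2)
obs 9: x=0 → posterior Beta(12, 17/2)
obs 10: x=0 → posterior Beta(12, 19/2)
obs 11: x=0 → posterior Beta(12, 21/2)
obs 12: x=0 → posterior Beta(12, 23/2)

alpha=12, beta=23/2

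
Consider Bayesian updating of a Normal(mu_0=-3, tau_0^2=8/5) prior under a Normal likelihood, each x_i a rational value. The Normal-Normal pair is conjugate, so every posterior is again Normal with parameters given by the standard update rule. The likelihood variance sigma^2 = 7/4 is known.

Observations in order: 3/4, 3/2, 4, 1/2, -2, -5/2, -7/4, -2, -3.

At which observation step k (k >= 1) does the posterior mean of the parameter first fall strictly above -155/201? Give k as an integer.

obs 1: x=3/4 → posterior Normal(-81/67, 56/67)
obs 2: x=3/2 → posterior Normal(-1/3, 56/99)
obs 3: x=4 → posterior Normal(95/131, 56/131)
obs 4: x=1/2 → posterior Normal(111/163, 56/163)
obs 5: x=-2 → posterior Normal(47/195, 56/195)
obs 6: x=-5/2 → posterior Normal(-33/227, 56/227)
obs 7: x=-7/4 → posterior Normal(-89/259, 8/37)
obs 8: x=-2 → posterior Normal(-51/97, 56/291)
obs 9: x=-3 → posterior Normal(-249/323, 56/323)

k = 2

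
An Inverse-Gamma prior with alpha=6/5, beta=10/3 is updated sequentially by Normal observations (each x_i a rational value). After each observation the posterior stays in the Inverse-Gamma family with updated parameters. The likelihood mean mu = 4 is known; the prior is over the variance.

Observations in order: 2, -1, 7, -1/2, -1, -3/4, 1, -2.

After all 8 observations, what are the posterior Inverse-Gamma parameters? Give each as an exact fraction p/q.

obs 1: x=2 → posterior Inverse-Gamma(17/10, 16/3)
obs 2: x=-1 → posterior Inverse-Gamma(11/5, 107/6)
obs 3: x=7 → posterior Inverse-Gamma(27/10, 67/3)
obs 4: x=-1/2 → posterior Inverse-Gamma(16/5, 779/24)
obs 5: x=-1 → posterior Inverse-Gamma(37/10, 1079/24)
obs 6: x=-3/4 → posterior Inverse-Gamma(21/5, 5399/96)
obs 7: x=1 → posterior Inverse-Gamma(47/10, 5831/96)
obs 8: x=-2 → posterior Inverse-Gamma(26/5, 7559/96)

alpha=26/5, beta=7559/96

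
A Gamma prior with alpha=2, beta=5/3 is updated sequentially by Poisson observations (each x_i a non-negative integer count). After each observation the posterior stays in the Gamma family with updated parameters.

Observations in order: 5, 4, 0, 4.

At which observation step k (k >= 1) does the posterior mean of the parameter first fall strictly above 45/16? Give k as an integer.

k = 2

obs 1: x=5 → posterior Gamma(7, 8/3)
obs 2: x=4 → posterior Gamma(11, 11/3)
obs 3: x=0 → posterior Gamma(11, 14/3)
obs 4: x=4 → posterior Gamma(15, 17/3)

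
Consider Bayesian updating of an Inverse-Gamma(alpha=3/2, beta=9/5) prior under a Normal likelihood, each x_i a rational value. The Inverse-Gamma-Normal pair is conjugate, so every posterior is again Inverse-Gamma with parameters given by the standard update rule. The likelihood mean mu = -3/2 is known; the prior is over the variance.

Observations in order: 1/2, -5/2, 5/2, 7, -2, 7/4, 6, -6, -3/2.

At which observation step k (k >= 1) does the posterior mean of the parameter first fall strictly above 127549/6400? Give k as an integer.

k = 7

obs 1: x=1/2 → posterior Inverse-Gamma(2, 19/5)
obs 2: x=-5/2 → posterior Inverse-Gamma(5/2, 43/10)
obs 3: x=5/2 → posterior Inverse-Gamma(3, 123/10)
obs 4: x=7 → posterior Inverse-Gamma(7/2, 1937/40)
obs 5: x=-2 → posterior Inverse-Gamma(4, 971/20)
obs 6: x=7/4 → posterior Inverse-Gamma(9/2, 8613/160)
obs 7: x=6 → posterior Inverse-Gamma(5, 13113/160)
obs 8: x=-6 → posterior Inverse-Gamma(11/2, 14733/160)
obs 9: x=-3/2 → posterior Inverse-Gamma(6, 14733/160)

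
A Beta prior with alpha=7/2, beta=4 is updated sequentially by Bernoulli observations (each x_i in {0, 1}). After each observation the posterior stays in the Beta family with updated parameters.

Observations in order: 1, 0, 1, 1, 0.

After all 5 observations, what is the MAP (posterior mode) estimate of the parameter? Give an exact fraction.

11/21

obs 1: x=1 → posterior Beta(9/2, 4)
obs 2: x=0 → posterior Beta(9/2, 5)
obs 3: x=1 → posterior Beta(11/2, 5)
obs 4: x=1 → posterior Beta(13/2, 5)
obs 5: x=0 → posterior Beta(13/2, 6)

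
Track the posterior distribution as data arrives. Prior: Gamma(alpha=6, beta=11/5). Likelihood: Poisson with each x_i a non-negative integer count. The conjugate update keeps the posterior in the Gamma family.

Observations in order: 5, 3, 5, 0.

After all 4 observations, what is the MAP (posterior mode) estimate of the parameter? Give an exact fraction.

90/31

obs 1: x=5 → posterior Gamma(11, 16/5)
obs 2: x=3 → posterior Gamma(14, 21/5)
obs 3: x=5 → posterior Gamma(19, 26/5)
obs 4: x=0 → posterior Gamma(19, 31/5)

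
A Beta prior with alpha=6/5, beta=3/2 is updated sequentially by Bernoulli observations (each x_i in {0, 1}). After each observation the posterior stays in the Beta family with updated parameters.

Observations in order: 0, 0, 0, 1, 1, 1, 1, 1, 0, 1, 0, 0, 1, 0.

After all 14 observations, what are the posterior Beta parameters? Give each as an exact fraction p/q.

alpha=41/5, beta=17/2

obs 1: x=0 → posterior Beta(6/5, 5/2)
obs 2: x=0 → posterior Beta(6/5, 7/2)
obs 3: x=0 → posterior Beta(6/5, 9/2)
obs 4: x=1 → posterior Beta(11/5, 9/2)
obs 5: x=1 → posterior Beta(16/5, 9/2)
obs 6: x=1 → posterior Beta(21/5, 9/2)
obs 7: x=1 → posterior Beta(26/5, 9/2)
obs 8: x=1 → posterior Beta(31/5, 9/2)
obs 9: x=0 → posterior Beta(31/5, 11/2)
obs 10: x=1 → posterior Beta(36/5, 11/2)
obs 11: x=0 → posterior Beta(36/5, 13/2)
obs 12: x=0 → posterior Beta(36/5, 15/2)
obs 13: x=1 → posterior Beta(41/5, 15/2)
obs 14: x=0 → posterior Beta(41/5, 17/2)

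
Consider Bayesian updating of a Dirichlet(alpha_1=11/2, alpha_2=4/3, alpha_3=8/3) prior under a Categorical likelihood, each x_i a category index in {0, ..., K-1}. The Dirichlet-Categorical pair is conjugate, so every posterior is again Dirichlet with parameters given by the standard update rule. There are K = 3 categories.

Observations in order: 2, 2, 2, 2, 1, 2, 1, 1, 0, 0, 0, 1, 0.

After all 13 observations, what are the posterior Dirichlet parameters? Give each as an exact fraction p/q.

obs 1: x=2 → posterior Dirichlet(11/2, 4/3, 11/3)
obs 2: x=2 → posterior Dirichlet(11/2, 4/3, 14/3)
obs 3: x=2 → posterior Dirichlet(11/2, 4/3, 17/3)
obs 4: x=2 → posterior Dirichlet(11/2, 4/3, 20/3)
obs 5: x=1 → posterior Dirichlet(11/2, 7/3, 20/3)
obs 6: x=2 → posterior Dirichlet(11/2, 7/3, 23/3)
obs 7: x=1 → posterior Dirichlet(11/2, 10/3, 23/3)
obs 8: x=1 → posterior Dirichlet(11/2, 13/3, 23/3)
obs 9: x=0 → posterior Dirichlet(13/2, 13/3, 23/3)
obs 10: x=0 → posterior Dirichlet(15/2, 13/3, 23/3)
obs 11: x=0 → posterior Dirichlet(17/2, 13/3, 23/3)
obs 12: x=1 → posterior Dirichlet(17/2, 16/3, 23/3)
obs 13: x=0 → posterior Dirichlet(19/2, 16/3, 23/3)

alpha_1=19/2, alpha_2=16/3, alpha_3=23/3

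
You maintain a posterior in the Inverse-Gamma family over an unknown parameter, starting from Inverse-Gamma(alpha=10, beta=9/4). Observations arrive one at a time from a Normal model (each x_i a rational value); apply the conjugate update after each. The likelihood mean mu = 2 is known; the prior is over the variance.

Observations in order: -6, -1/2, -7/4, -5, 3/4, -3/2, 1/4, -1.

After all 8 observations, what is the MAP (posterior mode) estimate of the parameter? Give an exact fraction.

873/160

obs 1: x=-6 → posterior Inverse-Gamma(21/2, 137/4)
obs 2: x=-1/2 → posterior Inverse-Gamma(11, 299/8)
obs 3: x=-7/4 → posterior Inverse-Gamma(23/2, 1421/32)
obs 4: x=-5 → posterior Inverse-Gamma(12, 2205/32)
obs 5: x=3/4 → posterior Inverse-Gamma(25/2, 1115/16)
obs 6: x=-3/2 → posterior Inverse-Gamma(13, 1213/16)
obs 7: x=1/4 → posterior Inverse-Gamma(27/2, 2475/32)
obs 8: x=-1 → posterior Inverse-Gamma(14, 2619/32)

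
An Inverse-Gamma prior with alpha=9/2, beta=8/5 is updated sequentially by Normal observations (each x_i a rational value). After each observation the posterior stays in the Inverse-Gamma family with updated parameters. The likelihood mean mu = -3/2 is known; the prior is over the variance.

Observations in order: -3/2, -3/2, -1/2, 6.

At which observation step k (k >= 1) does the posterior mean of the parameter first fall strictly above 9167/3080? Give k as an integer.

k = 4

obs 1: x=-3/2 → posterior Inverse-Gamma(5, 8/5)
obs 2: x=-3/2 → posterior Inverse-Gamma(11/2, 8/5)
obs 3: x=-1/2 → posterior Inverse-Gamma(6, 21/10)
obs 4: x=6 → posterior Inverse-Gamma(13/2, 1209/40)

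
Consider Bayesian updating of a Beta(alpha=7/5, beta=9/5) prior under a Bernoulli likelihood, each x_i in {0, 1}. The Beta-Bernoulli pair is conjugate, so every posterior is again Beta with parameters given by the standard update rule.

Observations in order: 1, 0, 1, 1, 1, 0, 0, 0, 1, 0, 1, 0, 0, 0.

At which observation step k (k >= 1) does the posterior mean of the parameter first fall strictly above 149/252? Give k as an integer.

obs 1: x=1 → posterior Beta(12/5, 9/5)
obs 2: x=0 → posterior Beta(12/5, 14/5)
obs 3: x=1 → posterior Beta(17/5, 14/5)
obs 4: x=1 → posterior Beta(22/5, 14/5)
obs 5: x=1 → posterior Beta(27/5, 14/5)
obs 6: x=0 → posterior Beta(27/5, 19/5)
obs 7: x=0 → posterior Beta(27/5, 24/5)
obs 8: x=0 → posterior Beta(27/5, 29/5)
obs 9: x=1 → posterior Beta(32/5, 29/5)
obs 10: x=0 → posterior Beta(32/5, 34/5)
obs 11: x=1 → posterior Beta(37/5, 34/5)
obs 12: x=0 → posterior Beta(37/5, 39/5)
obs 13: x=0 → posterior Beta(37/5, 44/5)
obs 14: x=0 → posterior Beta(37/5, 49/5)

k = 4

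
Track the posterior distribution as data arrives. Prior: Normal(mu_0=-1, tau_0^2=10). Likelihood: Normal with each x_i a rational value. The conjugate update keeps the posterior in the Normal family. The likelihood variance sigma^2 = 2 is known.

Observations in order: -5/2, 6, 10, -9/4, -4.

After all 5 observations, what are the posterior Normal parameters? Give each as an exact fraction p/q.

mu_0=141/104, tau_0^2=5/13

obs 1: x=-5/2 → posterior Normal(-9/4, 5/3)
obs 2: x=6 → posterior Normal(3/2, 10/11)
obs 3: x=10 → posterior Normal(133/32, 5/8)
obs 4: x=-9/4 → posterior Normal(221/84, 10/21)
obs 5: x=-4 → posterior Normal(141/104, 5/13)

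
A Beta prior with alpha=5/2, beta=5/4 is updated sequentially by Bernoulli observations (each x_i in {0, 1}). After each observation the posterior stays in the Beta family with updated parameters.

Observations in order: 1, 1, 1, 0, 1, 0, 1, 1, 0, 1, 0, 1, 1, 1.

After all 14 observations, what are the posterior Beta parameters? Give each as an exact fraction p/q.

obs 1: x=1 → posterior Beta(7/2, 5/4)
obs 2: x=1 → posterior Beta(9/2, 5/4)
obs 3: x=1 → posterior Beta(11/2, 5/4)
obs 4: x=0 → posterior Beta(11/2, 9/4)
obs 5: x=1 → posterior Beta(13/2, 9/4)
obs 6: x=0 → posterior Beta(13/2, 13/4)
obs 7: x=1 → posterior Beta(15/2, 13/4)
obs 8: x=1 → posterior Beta(17/2, 13/4)
obs 9: x=0 → posterior Beta(17/2, 17/4)
obs 10: x=1 → posterior Beta(19/2, 17/4)
obs 11: x=0 → posterior Beta(19/2, 21/4)
obs 12: x=1 → posterior Beta(21/2, 21/4)
obs 13: x=1 → posterior Beta(23/2, 21/4)
obs 14: x=1 → posterior Beta(25/2, 21/4)

alpha=25/2, beta=21/4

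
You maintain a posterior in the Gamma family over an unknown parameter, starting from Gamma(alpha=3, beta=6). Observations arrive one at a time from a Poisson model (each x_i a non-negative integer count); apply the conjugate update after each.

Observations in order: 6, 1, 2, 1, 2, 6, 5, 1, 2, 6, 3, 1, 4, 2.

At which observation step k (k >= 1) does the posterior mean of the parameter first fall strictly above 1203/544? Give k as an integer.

obs 1: x=6 → posterior Gamma(9, 7)
obs 2: x=1 → posterior Gamma(10, 8)
obs 3: x=2 → posterior Gamma(12, 9)
obs 4: x=1 → posterior Gamma(13, 10)
obs 5: x=2 → posterior Gamma(15, 11)
obs 6: x=6 → posterior Gamma(21, 12)
obs 7: x=5 → posterior Gamma(26, 13)
obs 8: x=1 → posterior Gamma(27, 14)
obs 9: x=2 → posterior Gamma(29, 15)
obs 10: x=6 → posterior Gamma(35, 16)
obs 11: x=3 → posterior Gamma(38, 17)
obs 12: x=1 → posterior Gamma(39, 18)
obs 13: x=4 → posterior Gamma(43, 19)
obs 14: x=2 → posterior Gamma(45, 20)

k = 11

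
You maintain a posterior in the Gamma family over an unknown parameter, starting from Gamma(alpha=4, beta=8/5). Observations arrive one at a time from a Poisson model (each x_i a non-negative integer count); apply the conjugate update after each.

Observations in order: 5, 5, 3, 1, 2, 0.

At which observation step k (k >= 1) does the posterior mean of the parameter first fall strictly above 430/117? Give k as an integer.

obs 1: x=5 → posterior Gamma(9, 13/5)
obs 2: x=5 → posterior Gamma(14, 18/5)
obs 3: x=3 → posterior Gamma(17, 23/5)
obs 4: x=1 → posterior Gamma(18, 28/5)
obs 5: x=2 → posterior Gamma(20, 33/5)
obs 6: x=0 → posterior Gamma(20, 38/5)

k = 2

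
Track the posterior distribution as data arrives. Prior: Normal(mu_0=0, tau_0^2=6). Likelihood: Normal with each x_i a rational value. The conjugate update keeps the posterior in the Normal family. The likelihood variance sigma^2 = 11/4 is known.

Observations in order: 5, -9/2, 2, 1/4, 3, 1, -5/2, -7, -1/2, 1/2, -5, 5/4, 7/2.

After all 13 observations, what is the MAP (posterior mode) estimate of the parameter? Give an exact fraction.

obs 1: x=5 → posterior Normal(24/7, 66/35)
obs 2: x=-9/2 → posterior Normal(12/59, 66/59)
obs 3: x=2 → posterior Normal(60/83, 66/83)
obs 4: x=1/4 → posterior Normal(66/107, 66/107)
obs 5: x=3 → posterior Normal(138/131, 66/131)
obs 6: x=1 → posterior Normal(162/155, 66/155)
obs 7: x=-5/2 → posterior Normal(102/179, 66/179)
obs 8: x=-7 → posterior Normal(-66/203, 66/203)
obs 9: x=-1/2 → posterior Normal(-78/227, 66/227)
obs 10: x=1/2 → posterior Normal(-66/251, 66/251)
obs 11: x=-5 → posterior Normal(-186/275, 6/25)
obs 12: x=5/4 → posterior Normal(-12/23, 66/299)
obs 13: x=7/2 → posterior Normal(-72/323, 66/323)

-72/323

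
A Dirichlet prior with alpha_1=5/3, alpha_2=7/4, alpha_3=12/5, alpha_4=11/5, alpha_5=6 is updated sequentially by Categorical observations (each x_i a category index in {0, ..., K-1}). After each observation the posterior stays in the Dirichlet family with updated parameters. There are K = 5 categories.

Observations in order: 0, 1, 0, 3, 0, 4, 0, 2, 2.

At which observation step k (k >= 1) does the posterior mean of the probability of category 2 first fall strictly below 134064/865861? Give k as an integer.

obs 1: x=0 → posterior Dirichlet(8/3, 7/4, 12/5, 11/5, 6)
obs 2: x=1 → posterior Dirichlet(8/3, 11/4, 12/5, 11/5, 6)
obs 3: x=0 → posterior Dirichlet(11/3, 11/4, 12/5, 11/5, 6)
obs 4: x=3 → posterior Dirichlet(11/3, 11/4, 12/5, 16/5, 6)
obs 5: x=0 → posterior Dirichlet(14/3, 11/4, 12/5, 16/5, 6)
obs 6: x=4 → posterior Dirichlet(14/3, 11/4, 12/5, 16/5, 7)
obs 7: x=0 → posterior Dirichlet(17/3, 11/4, 12/5, 16/5, 7)
obs 8: x=2 → posterior Dirichlet(17/3, 11/4, 17/5, 16/5, 7)
obs 9: x=2 → posterior Dirichlet(17/3, 11/4, 22/5, 16/5, 7)

k = 2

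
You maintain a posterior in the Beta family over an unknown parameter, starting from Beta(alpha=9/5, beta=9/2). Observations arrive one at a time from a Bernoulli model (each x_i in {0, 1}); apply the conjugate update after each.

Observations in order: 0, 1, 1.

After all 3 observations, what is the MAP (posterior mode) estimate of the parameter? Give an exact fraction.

28/73

obs 1: x=0 → posterior Beta(9/5, 11/2)
obs 2: x=1 → posterior Beta(14/5, 11/2)
obs 3: x=1 → posterior Beta(19/5, 11/2)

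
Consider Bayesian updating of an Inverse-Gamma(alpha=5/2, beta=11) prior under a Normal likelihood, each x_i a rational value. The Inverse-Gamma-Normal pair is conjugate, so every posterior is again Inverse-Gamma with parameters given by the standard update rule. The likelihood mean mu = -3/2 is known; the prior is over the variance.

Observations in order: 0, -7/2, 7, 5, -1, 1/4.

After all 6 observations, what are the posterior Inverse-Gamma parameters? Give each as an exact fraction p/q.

obs 1: x=0 → posterior Inverse-Gamma(3, 97/8)
obs 2: x=-7/2 → posterior Inverse-Gamma(7/2, 113/8)
obs 3: x=7 → posterior Inverse-Gamma(4, 201/4)
obs 4: x=5 → posterior Inverse-Gamma(9/2, 571/8)
obs 5: x=-1 → posterior Inverse-Gamma(5, 143/2)
obs 6: x=1/4 → posterior Inverse-Gamma(11/2, 2337/32)

alpha=11/2, beta=2337/32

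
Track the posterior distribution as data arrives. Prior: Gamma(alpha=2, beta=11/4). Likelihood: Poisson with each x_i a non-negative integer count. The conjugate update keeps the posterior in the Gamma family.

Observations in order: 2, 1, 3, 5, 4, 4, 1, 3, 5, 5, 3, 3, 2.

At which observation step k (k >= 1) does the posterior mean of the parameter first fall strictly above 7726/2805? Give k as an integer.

k = 11

obs 1: x=2 → posterior Gamma(4, 15/4)
obs 2: x=1 → posterior Gamma(5, 19/4)
obs 3: x=3 → posterior Gamma(8, 23/4)
obs 4: x=5 → posterior Gamma(13, 27/4)
obs 5: x=4 → posterior Gamma(17, 31/4)
obs 6: x=4 → posterior Gamma(21, 35/4)
obs 7: x=1 → posterior Gamma(22, 39/4)
obs 8: x=3 → posterior Gamma(25, 43/4)
obs 9: x=5 → posterior Gamma(30, 47/4)
obs 10: x=5 → posterior Gamma(35, 51/4)
obs 11: x=3 → posterior Gamma(38, 55/4)
obs 12: x=3 → posterior Gamma(41, 59/4)
obs 13: x=2 → posterior Gamma(43, 63/4)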